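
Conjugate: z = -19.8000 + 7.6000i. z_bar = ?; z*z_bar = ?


z_bar = -19.8000 - 7.6000i
z*z_bar = (-19.8)^2 + 7.6^2 = 392.04 + 57.76 = 449.8

z_bar = -19.8000 - 7.6000i, z*z_bar = 449.8


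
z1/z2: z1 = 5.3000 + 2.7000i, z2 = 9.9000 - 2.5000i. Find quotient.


Conjugate of z2 = 9.9000 + 2.5000i
Numerator: (5.3000 + 2.7000i)(9.9000 + 2.5000i) = 45.7200 + 39.9800i
Denominator: 9.9^2 + (-2.5)^2 = 104.26
Result = (45.7200 + 39.9800i)/104.26

0.4385 + 0.3835i


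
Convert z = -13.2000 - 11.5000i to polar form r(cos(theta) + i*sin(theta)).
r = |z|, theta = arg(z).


r = sqrt(174.24+132.25) = sqrt(306.49) = 17.5069
theta = atan2(-11.5, -13.2) = -138.9372 degrees

r = 17.5069, theta = -138.9372 degrees


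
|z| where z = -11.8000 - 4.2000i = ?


|z| = sqrt((-11.8)^2 + (-4.2)^2) = sqrt(139.24 + 17.64) = sqrt(156.88) = 12.5252

|z| = 12.5252


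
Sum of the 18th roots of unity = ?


The sum of all 18th roots of unity is 0.
Geometric series: (1 - w^18)/(1 - w) = (1-1)/(1-w) = 0 since w^18 = 1, w ≠ 1.
Alternatively: coefficient of z^17 in z^18 - 1 is 0.

0


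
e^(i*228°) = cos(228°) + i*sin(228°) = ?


cos(228°) = -0.6691
sin(228°) = -0.7431

e^(i*228°) = -0.6691 - 0.7431i


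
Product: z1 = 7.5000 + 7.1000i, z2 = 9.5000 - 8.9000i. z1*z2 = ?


Real = 7.5*9.5 - 7.1*(-8.9) = 71.25 - (-63.19) = 134.44
Imag = 7.5*(-8.9) + 9.5*7.1 = -66.75 + 67.45 = 0.7

134.4400 + 0.7000i


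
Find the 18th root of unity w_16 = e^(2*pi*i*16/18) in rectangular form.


Angle = 360*16/18 = 320°
a = cos(320°) = 0.7660
b = sin(320°) = -0.6428

0.7660 - 0.6428i


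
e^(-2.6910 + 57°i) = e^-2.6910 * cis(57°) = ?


e^-2.6910 = 0.0678
cos(57°) = 0.5446
sin(57°) = 0.8387
Real = 0.0678*0.5446 = 0.0369
Imag = 0.0678*0.8387 = 0.0569

0.0369 + 0.0569i


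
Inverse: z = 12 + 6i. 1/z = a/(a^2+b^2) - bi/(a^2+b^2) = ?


|z|^2 = 144+36 = 180
1/z = (12 - 6i)/180

1/z = 0.0667 - 0.0333i


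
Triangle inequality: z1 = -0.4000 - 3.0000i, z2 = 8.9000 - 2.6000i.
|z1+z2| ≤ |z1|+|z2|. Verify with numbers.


|z1| = sqrt((-0.4)^2 + (-3)^2) = sqrt(9.16) = 3.0265
|z2| = sqrt(8.9^2 + (-2.6)^2) = sqrt(85.97) = 9.2720
z1+z2 = 8.5000 - 5.6000i
|z1+z2| = sqrt(103.61) = 10.1789
|z1|+|z2| = 3.0265 + 9.2720 = 12.2985

|z1+z2| = 10.1789 ≤ |z1|+|z2| = 12.2985 (verified)


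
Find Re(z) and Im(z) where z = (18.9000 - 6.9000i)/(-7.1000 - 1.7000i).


Multiply by conjugate: (18.9000 - 6.9000i)(-7.1000 + 1.7000i) / ((-7.1)^2 + (-1.7)^2)
Numerator real = 18.9*(-7.1) - (6.9)*(-1.7) = -122.46
Numerator imag = -6.9*(-7.1) - 18.9*(-1.7) = 81.12
Denominator = 53.3
Re(z) = -122.46/53.3 = -2.2976
Im(z) = 81.12/53.3 = 1.5220

Re(z) = -2.2976, Im(z) = 1.5220


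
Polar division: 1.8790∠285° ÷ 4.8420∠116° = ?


r = 1.8790 / 4.8420 = 0.3881
theta = 285° - 116° = 169° = 169° (mod 360)

0.3881 cis(169°)


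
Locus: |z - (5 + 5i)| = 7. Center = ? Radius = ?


|z - z0| = r is a circle with center z0 and radius r.
Center = (5, 5), radius = 7

Circle with center (5, 5) and radius 7


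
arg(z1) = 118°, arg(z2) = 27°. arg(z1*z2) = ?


arg(z1*z2) = 118° + 27° = 145°
Normalized to (-180°, 180°]: 145°

145°


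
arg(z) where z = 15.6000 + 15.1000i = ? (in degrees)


Re = 15.6, Im = 15.1
arg = atan2(15.1, 15.6) = 44.0669 degrees

arg(z) = 44.0669 degrees


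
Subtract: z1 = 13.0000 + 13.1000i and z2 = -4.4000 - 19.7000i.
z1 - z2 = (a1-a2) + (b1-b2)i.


Real: 13 + 4.4 = 17.4
Imag: 13.1 + 19.7 = 32.8

17.4000 + 32.8000i


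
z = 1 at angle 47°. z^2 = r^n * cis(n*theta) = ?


r^2 = 1^2 = 1
n*theta = 2*47° = 94° = 94° (mod 360)
a = 1*cos(94°) = -0.0698
b = 1*sin(94°) = 0.9976

1 cis(94°) = -0.0698 + 0.9976i


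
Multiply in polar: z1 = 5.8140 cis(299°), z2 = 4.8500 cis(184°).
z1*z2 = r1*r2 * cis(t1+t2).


r = 5.8140 * 4.8500 = 28.1979
theta = 299° + 184° = 483° = 123° (mod 360)

28.1979 cis(123°)


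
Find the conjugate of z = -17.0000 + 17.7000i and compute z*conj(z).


z_bar = -17.0000 - 17.7000i
z*z_bar = (-17)^2 + 17.7^2 = 289 + 313.29 = 602.29

z_bar = -17.0000 - 17.7000i, z*z_bar = 602.29


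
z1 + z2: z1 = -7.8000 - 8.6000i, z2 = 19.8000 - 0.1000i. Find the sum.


Real: -7.8 + 19.8 = 12
Imag: -8.6 - 0.1 = -8.7

12.0000 - 8.7000i


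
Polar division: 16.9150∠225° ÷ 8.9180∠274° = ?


r = 16.9150 / 8.9180 = 1.8967
theta = 225° - 274° = -49° = 311° (mod 360)

1.8967 cis(311°)


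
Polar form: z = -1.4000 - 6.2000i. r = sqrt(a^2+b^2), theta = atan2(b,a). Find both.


r = sqrt(1.96+38.44) = sqrt(40.4) = 6.3561
theta = atan2(-6.2, -1.4) = -102.7244 degrees

r = 6.3561, theta = -102.7244 degrees


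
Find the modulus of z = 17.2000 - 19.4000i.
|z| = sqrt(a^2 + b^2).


|z| = sqrt(17.2^2 + (-19.4)^2) = sqrt(295.84 + 376.36) = sqrt(672.2) = 25.9268

|z| = 25.9268


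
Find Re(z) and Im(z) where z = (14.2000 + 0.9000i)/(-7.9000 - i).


Multiply by conjugate: (14.2000 + 0.9000i)(-7.9000 + i) / ((-7.9)^2 + (-1)^2)
Numerator real = 14.2*(-7.9) + 0.9*(-1) = -113.08
Numerator imag = 0.9*(-7.9) - 14.2*(-1) = 7.09
Denominator = 63.41
Re(z) = -113.08/63.41 = -1.7833
Im(z) = 7.09/63.41 = 0.1118

Re(z) = -1.7833, Im(z) = 0.1118


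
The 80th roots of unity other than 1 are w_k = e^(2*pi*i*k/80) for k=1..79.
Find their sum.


With w = e^(2*pi*i/80), all 80 of the 80th roots of unity w^0 = 1, w, ..., w^(79) sum to 0: 1 + w + ... + w^(79) = (1 - w^80)/(1 - w) = 0 since w^80 = 1, w ≠ 1.
Removing the root 1: w + w^2 + ... + w^(79) = 0 - 1 = -1

Sum = -1


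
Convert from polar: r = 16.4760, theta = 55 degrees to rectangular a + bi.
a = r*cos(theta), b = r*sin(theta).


a = 16.4760*cos(55°) = 16.4760*0.573576 = 9.4502
b = 16.4760*sin(55°) = 16.4760*0.81915 = 13.4963

9.4502 + 13.4963i


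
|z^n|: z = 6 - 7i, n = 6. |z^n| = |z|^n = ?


|z| = sqrt(36+49) = sqrt(85) = 9.2195
|z^6| = |z|^6 = (sqrt(85))^6 = 85^3 = 614125

|z^6| = 614125


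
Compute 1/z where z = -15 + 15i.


|z|^2 = 225+225 = 450
1/z = (-15 - 15i)/450

1/z = -0.0333 - 0.0333i


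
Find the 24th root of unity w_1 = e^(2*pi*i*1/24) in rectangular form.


Angle = 360*1/24 = 15°
a = cos(15°) = 0.9659
b = sin(15°) = 0.2588

0.9659 + 0.2588i


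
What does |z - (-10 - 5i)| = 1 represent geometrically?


|z - z0| = r is a circle with center z0 and radius r.
Center = (-10, -5), radius = 1

Circle with center (-10, -5) and radius 1


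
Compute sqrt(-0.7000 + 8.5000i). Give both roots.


|z| = sqrt(0.49+72.25) = 8.5288
sqrt((|z|+a)/2) = sqrt((8.5288+(-0.7))/2) = sqrt(3.9144) = 1.9785
sqrt((|z|-a)/2) = sqrt((8.5288-(-0.7))/2) = sqrt(4.6144) = 2.1481

±(1.9785 + 2.1481i) i.e. 1.9785 + 2.1481i and -1.9785 - 2.1481i


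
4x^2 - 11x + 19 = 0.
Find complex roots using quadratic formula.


disc = (-11)^2 - 4*4*19 = 121 - 304 = -183
sqrt(|disc|) = sqrt(183) = 13.5277
Real part = 11/(2*4) = 1.3750
Imag part = 13.5277/(2*4) = 1.6910

1.3750 ± 1.6910i


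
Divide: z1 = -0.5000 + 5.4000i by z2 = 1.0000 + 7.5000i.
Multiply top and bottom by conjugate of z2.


Conjugate of z2 = 1.0000 - 7.5000i
Numerator: (-0.5000 + 5.4000i)(1.0000 - 7.5000i) = 40.0000 + 9.1500i
Denominator: 1^2 + 7.5^2 = 57.25
Result = (40.0000 + 9.1500i)/57.25

0.6987 + 0.1598i


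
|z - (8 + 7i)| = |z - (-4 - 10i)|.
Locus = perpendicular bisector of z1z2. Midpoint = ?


Equal distances means the locus is the perpendicular bisector of z1 and z2.
Midpoint = ((8+(-4))/2, (7+(-10))/2) = (2.0000, -1.5000)

Perpendicular bisector through (2.0000, -1.5000)


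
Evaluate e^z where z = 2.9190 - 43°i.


e^2.9190 = 18.5228
cos(-43°) = 0.731354
sin(-43°) = -0.682
Real = 18.5228*0.731354 = 13.5467
Imag = 18.5228*(-0.682) = -12.6325

13.5467 - 12.6325i


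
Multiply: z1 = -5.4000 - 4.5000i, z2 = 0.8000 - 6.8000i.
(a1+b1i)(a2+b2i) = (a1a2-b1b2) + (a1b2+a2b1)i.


Real = -5.4*0.8 - (-4.5)*(-6.8) = -4.32 - 30.6 = -34.92
Imag = -5.4*(-6.8) + 0.8*(-4.5) = 36.72 - (3.6) = 33.12

-34.9200 + 33.1200i


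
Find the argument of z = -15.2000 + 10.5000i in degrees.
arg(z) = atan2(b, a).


Re = -15.2, Im = 10.5
arg = atan2(10.5, -15.2) = 145.3637 degrees

arg(z) = 145.3637 degrees


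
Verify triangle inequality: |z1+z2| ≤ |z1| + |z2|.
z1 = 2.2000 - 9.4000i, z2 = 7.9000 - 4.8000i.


|z1| = sqrt(2.2^2 + (-9.4)^2) = sqrt(93.2) = 9.6540
|z2| = sqrt(7.9^2 + (-4.8)^2) = sqrt(85.45) = 9.2439
z1+z2 = 10.1000 - 14.2000i
|z1+z2| = sqrt(303.65) = 17.4256
|z1|+|z2| = 9.6540 + 9.2439 = 18.8979

|z1+z2| = 17.4256 ≤ |z1|+|z2| = 18.8979 (verified)


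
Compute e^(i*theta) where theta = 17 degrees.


cos(17°) = 0.9563
sin(17°) = 0.2924

e^(i*17°) = 0.9563 + 0.2924i


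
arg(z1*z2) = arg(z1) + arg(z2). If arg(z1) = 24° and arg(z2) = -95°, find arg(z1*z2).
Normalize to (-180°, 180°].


arg(z1*z2) = 24° - 95° = -71°
Normalized to (-180°, 180°]: -71°

-71°


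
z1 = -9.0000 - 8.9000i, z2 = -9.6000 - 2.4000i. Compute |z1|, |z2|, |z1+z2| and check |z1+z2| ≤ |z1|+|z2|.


|z1| = sqrt((-9)^2 + (-8.9)^2) = sqrt(160.21) = 12.6574
|z2| = sqrt((-9.6)^2 + (-2.4)^2) = sqrt(97.92) = 9.8955
z1+z2 = -18.6000 - 11.3000i
|z1+z2| = sqrt(473.65) = 21.7635
|z1|+|z2| = 12.6574 + 9.8955 = 22.5529

|z1+z2| = 21.7635 ≤ |z1|+|z2| = 22.5529 (verified)


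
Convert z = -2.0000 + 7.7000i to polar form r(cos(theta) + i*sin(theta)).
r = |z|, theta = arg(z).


r = sqrt(4+59.29) = sqrt(63.29) = 7.9555
theta = atan2(7.7, -2) = 104.5603 degrees

r = 7.9555, theta = 104.5603 degrees


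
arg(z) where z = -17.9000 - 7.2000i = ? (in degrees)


Re = -17.9, Im = -7.2
arg = atan2(-7.2, -17.9) = -158.0883 degrees

arg(z) = -158.0883 degrees


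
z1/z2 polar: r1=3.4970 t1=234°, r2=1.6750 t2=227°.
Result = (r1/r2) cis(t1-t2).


r = 3.4970 / 1.6750 = 2.0878
theta = 234° - 227° = 7° = 7° (mod 360)

2.0878 cis(7°)


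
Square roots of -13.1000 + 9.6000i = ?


|z| = sqrt(171.61+92.16) = 16.2410
sqrt((|z|+a)/2) = sqrt((16.2410+(-13.1))/2) = sqrt(1.5705) = 1.2532
sqrt((|z|-a)/2) = sqrt((16.2410-(-13.1))/2) = sqrt(14.6705) = 3.8302

±(1.2532 + 3.8302i) i.e. 1.2532 + 3.8302i and -1.2532 - 3.8302i


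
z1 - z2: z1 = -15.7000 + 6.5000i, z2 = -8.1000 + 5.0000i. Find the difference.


Real: -15.7 + 8.1 = -7.6
Imag: 6.5 - 5 = 1.5

-7.6000 + 1.5000i


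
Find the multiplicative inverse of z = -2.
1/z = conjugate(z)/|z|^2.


|z|^2 = 4+0 = 4
1/z = (-2 - 0i)/4

1/z = -0.5000 + 0i


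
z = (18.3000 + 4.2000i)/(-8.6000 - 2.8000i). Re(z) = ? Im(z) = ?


Multiply by conjugate: (18.3000 + 4.2000i)(-8.6000 + 2.8000i) / ((-8.6)^2 + (-2.8)^2)
Numerator real = 18.3*(-8.6) + 4.2*(-2.8) = -169.14
Numerator imag = 4.2*(-8.6) - 18.3*(-2.8) = 15.12
Denominator = 81.8
Re(z) = -169.14/81.8 = -2.0677
Im(z) = 15.12/81.8 = 0.1848

Re(z) = -2.0677, Im(z) = 0.1848


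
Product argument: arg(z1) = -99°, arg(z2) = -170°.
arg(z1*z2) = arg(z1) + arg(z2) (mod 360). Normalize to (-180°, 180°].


arg(z1*z2) = -99° - 170° = -269°
Normalized to (-180°, 180°]: 91°

91°


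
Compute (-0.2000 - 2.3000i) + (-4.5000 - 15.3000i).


Real: -0.2 - 4.5 = -4.7
Imag: -2.3 - 15.3 = -17.6

-4.7000 - 17.6000i


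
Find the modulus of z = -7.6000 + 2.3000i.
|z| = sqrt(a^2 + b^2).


|z| = sqrt((-7.6)^2 + 2.3^2) = sqrt(57.76 + 5.29) = sqrt(63.05) = 7.9404

|z| = 7.9404


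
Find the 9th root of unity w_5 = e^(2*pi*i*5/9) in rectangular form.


Angle = 360*5/9 = 200°
a = cos(200°) = -0.9397
b = sin(200°) = -0.3420

-0.9397 - 0.3420i


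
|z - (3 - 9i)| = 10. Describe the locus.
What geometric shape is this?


|z - z0| = r is a circle with center z0 and radius r.
Center = (3, -9), radius = 10

Circle with center (3, -9) and radius 10


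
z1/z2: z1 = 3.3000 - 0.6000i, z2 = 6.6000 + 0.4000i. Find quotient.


Conjugate of z2 = 6.6000 - 0.4000i
Numerator: (3.3000 - 0.6000i)(6.6000 - 0.4000i) = 21.5400 - 5.2800i
Denominator: 6.6^2 + 0.4^2 = 43.72
Result = (21.5400 - 5.2800i)/43.72

0.4927 - 0.1208i


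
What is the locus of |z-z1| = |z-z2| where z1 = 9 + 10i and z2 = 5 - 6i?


Equal distances means the locus is the perpendicular bisector of z1 and z2.
Midpoint = ((9+5)/2, (10+(-6))/2) = (7.0000, 2.0000)

Perpendicular bisector through (7.0000, 2.0000)


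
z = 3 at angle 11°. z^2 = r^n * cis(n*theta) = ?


r^2 = 3^2 = 9
n*theta = 2*11° = 22° = 22° (mod 360)
a = 9*cos(22°) = 8.3447
b = 9*sin(22°) = 3.3715

9 cis(22°) = 8.3447 + 3.3715i


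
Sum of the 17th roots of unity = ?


The sum of all 17th roots of unity is 0.
Geometric series: (1 - w^17)/(1 - w) = (1-1)/(1-w) = 0 since w^17 = 1, w ≠ 1.
Alternatively: coefficient of z^16 in z^17 - 1 is 0.

0


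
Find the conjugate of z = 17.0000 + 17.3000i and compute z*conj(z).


z_bar = 17.0000 - 17.3000i
z*z_bar = 17^2 + 17.3^2 = 289 + 299.29 = 588.29

z_bar = 17.0000 - 17.3000i, z*z_bar = 588.29


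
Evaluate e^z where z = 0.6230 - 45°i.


e^0.6230 = 1.8645
cos(-45°) = 0.7071
sin(-45°) = -0.7071
Real = 1.8645*0.7071 = 1.3184
Imag = 1.8645*(-0.7071) = -1.3184

1.3184 - 1.3184i


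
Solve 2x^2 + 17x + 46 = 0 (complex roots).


disc = 17^2 - 4*2*46 = 289 - 368 = -79
sqrt(|disc|) = sqrt(79) = 8.8882
Real part = -17/(2*2) = -4.2500
Imag part = 8.8882/(2*2) = 2.2220

-4.2500 ± 2.2220i


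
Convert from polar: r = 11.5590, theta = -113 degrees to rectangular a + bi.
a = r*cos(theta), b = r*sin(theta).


a = 11.5590*cos(-113°) = 11.5590*(-0.390731) = -4.5165
b = 11.5590*sin(-113°) = 11.5590*(-0.9205) = -10.6401

-4.5165 - 10.6401i


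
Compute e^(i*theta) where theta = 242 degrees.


cos(242°) = -0.4695
sin(242°) = -0.8829

e^(i*242°) = -0.4695 - 0.8829i


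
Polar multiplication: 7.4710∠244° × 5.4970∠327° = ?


r = 7.4710 * 5.4970 = 41.0681
theta = 244° + 327° = 571° = 211° (mod 360)

41.0681 cis(211°)


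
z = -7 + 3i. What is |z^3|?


|z| = sqrt(49+9) = sqrt(58) = 7.6158
|z^3| = |z|^3 = (sqrt(58))^3 = 58*sqrt(58)

|z^3| = 58*sqrt(58) ≈ 441.7148


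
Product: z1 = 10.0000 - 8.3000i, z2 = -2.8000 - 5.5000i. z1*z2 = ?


Real = 10*(-2.8) - (-8.3)*(-5.5) = -28 - 45.65 = -73.65
Imag = 10*(-5.5) - (2.8)*(-8.3) = -55 + 23.24 = -31.76

-73.6500 - 31.7600i


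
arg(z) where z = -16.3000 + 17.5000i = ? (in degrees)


Re = -16.3, Im = 17.5
arg = atan2(17.5, -16.3) = 132.9667 degrees

arg(z) = 132.9667 degrees


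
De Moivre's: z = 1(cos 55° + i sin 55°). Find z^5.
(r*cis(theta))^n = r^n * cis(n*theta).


r^5 = 1^5 = 1
n*theta = 5*55° = 275° = 275° (mod 360)
a = 1*cos(275°) = 0.0872
b = 1*sin(275°) = -0.9962

1 cis(275°) = 0.0872 - 0.9962i


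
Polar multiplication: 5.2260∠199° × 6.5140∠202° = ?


r = 5.2260 * 6.5140 = 34.0422
theta = 199° + 202° = 401° = 41° (mod 360)

34.0422 cis(41°)


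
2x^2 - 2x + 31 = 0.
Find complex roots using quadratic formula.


disc = (-2)^2 - 4*2*31 = 4 - 248 = -244
sqrt(|disc|) = sqrt(244) = 15.6205
Real part = 2/(2*2) = 0.5000
Imag part = 15.6205/(2*2) = 3.9051

0.5000 ± 3.9051i


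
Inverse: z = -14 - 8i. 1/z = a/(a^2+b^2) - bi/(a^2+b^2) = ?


|z|^2 = 196+64 = 260
1/z = (-14 + 8i)/260

1/z = -0.0538 + 0.0308i


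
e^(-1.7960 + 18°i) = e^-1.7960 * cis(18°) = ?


e^-1.7960 = 0.16596
cos(18°) = 0.9511
sin(18°) = 0.309
Real = 0.16596*0.9511 = 0.1578
Imag = 0.16596*0.309 = 0.0513

0.1578 + 0.0513i


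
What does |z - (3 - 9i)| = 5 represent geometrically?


|z - z0| = r is a circle with center z0 and radius r.
Center = (3, -9), radius = 5

Circle with center (3, -9) and radius 5


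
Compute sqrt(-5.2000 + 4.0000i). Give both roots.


|z| = sqrt(27.04+16) = 6.5605
sqrt((|z|+a)/2) = sqrt((6.5605+(-5.2))/2) = sqrt(0.6802) = 0.8248
sqrt((|z|-a)/2) = sqrt((6.5605-(-5.2))/2) = sqrt(5.8802) = 2.4249

±(0.8248 + 2.4249i) i.e. 0.8248 + 2.4249i and -0.8248 - 2.4249i


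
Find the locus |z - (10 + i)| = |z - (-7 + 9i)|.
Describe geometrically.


Equal distances means the locus is the perpendicular bisector of z1 and z2.
Midpoint = ((10+(-7))/2, (1+9)/2) = (1.5000, 5.0000)

Perpendicular bisector through (1.5000, 5.0000)


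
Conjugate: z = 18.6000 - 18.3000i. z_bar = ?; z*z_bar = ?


z_bar = 18.6000 + 18.3000i
z*z_bar = 18.6^2 + (-18.3)^2 = 345.96 + 334.89 = 680.85

z_bar = 18.6000 + 18.3000i, z*z_bar = 680.85


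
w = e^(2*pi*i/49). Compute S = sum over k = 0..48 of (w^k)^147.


The roots are w_k = w^k with w = e^(2*pi*i/49), and (w^k)^147 = (w^147)^k.
So S = 1 + u + u^2 + ... + u^(48) with u = w^147.
147 = 3*49 + 0, so 147 is a multiple of 49 and u = (w^49)^3 = 1.
Every one of the 49 terms equals 1: S = 49

S = 49


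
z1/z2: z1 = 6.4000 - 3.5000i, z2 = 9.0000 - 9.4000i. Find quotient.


Conjugate of z2 = 9.0000 + 9.4000i
Numerator: (6.4000 - 3.5000i)(9.0000 + 9.4000i) = 90.5000 + 28.6600i
Denominator: 9^2 + (-9.4)^2 = 169.36
Result = (90.5000 + 28.6600i)/169.36

0.5344 + 0.1692i


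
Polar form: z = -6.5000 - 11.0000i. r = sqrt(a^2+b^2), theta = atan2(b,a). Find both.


r = sqrt(42.25+121) = sqrt(163.25) = 12.7769
theta = atan2(-11, -6.5) = -120.5792 degrees

r = 12.7769, theta = -120.5792 degrees


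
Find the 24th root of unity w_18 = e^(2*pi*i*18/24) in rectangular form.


Angle = 360*18/24 = 270°
a = cos(270°) = 0
b = sin(270°) = -1.0000

0 - 1.0000i


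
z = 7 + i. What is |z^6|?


|z| = sqrt(49+1) = sqrt(50) = 7.0711
|z^6| = |z|^6 = (sqrt(50))^6 = 50^3 = 125000

|z^6| = 125000


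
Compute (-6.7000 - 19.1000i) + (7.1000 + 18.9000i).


Real: -6.7 + 7.1 = 0.4
Imag: -19.1 + 18.9 = -0.2

0.4000 - 0.2000i


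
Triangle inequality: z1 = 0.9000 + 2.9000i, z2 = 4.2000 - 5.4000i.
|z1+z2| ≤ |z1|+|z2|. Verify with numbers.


|z1| = sqrt(0.9^2 + 2.9^2) = sqrt(9.22) = 3.0364
|z2| = sqrt(4.2^2 + (-5.4)^2) = sqrt(46.8) = 6.8411
z1+z2 = 5.1000 - 2.5000i
|z1+z2| = sqrt(32.26) = 5.6798
|z1|+|z2| = 3.0364 + 6.8411 = 9.8775

|z1+z2| = 5.6798 ≤ |z1|+|z2| = 9.8775 (verified)


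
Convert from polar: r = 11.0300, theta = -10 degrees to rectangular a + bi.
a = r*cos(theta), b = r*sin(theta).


a = 11.0300*cos(-10°) = 11.0300*0.984808 = 10.8624
b = 11.0300*sin(-10°) = 11.0300*(-0.173648) = -1.9153

10.8624 - 1.9153i


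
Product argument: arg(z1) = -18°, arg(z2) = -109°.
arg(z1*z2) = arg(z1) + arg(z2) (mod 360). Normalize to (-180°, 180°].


arg(z1*z2) = -18° - 109° = -127°
Normalized to (-180°, 180°]: -127°

-127°


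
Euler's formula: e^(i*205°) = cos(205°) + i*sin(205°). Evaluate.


cos(205°) = -0.9063
sin(205°) = -0.4226

e^(i*205°) = -0.9063 - 0.4226i


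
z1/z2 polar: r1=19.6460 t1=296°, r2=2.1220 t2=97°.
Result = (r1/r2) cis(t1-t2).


r = 19.6460 / 2.1220 = 9.2582
theta = 296° - 97° = 199° = 199° (mod 360)

9.2582 cis(199°)


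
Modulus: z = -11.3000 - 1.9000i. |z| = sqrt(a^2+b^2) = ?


|z| = sqrt((-11.3)^2 + (-1.9)^2) = sqrt(127.69 + 3.61) = sqrt(131.3) = 11.4586

|z| = 11.4586


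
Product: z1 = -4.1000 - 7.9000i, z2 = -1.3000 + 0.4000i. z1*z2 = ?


Real = -4.1*(-1.3) - (-7.9)*0.4 = 5.33 - (-3.16) = 8.49
Imag = -4.1*0.4 - (1.3)*(-7.9) = -1.64 + 10.27 = 8.63

8.4900 + 8.6300i


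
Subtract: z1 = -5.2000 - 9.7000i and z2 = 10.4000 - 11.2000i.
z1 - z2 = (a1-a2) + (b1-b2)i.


Real: -5.2 - 10.4 = -15.6
Imag: -9.7 + 11.2 = 1.5

-15.6000 + 1.5000i


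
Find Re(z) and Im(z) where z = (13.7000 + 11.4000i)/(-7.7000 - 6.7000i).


Multiply by conjugate: (13.7000 + 11.4000i)(-7.7000 + 6.7000i) / ((-7.7)^2 + (-6.7)^2)
Numerator real = 13.7*(-7.7) + 11.4*(-6.7) = -181.87
Numerator imag = 11.4*(-7.7) - 13.7*(-6.7) = 4.01
Denominator = 104.18
Re(z) = -181.87/104.18 = -1.7457
Im(z) = 4.01/104.18 = 0.0385

Re(z) = -1.7457, Im(z) = 0.0385


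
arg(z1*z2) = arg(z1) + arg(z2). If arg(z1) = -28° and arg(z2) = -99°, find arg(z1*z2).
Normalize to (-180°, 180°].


arg(z1*z2) = -28° - 99° = -127°
Normalized to (-180°, 180°]: -127°

-127°


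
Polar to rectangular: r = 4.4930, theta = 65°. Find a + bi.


a = 4.4930*cos(65°) = 4.4930*0.42262 = 1.8988
b = 4.4930*sin(65°) = 4.4930*0.9063 = 4.0720

1.8988 + 4.0720i


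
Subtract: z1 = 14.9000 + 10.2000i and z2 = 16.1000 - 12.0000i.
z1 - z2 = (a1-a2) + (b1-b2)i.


Real: 14.9 - 16.1 = -1.2
Imag: 10.2 + 12 = 22.2

-1.2000 + 22.2000i


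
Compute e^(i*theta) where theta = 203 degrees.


cos(203°) = -0.9205
sin(203°) = -0.3907

e^(i*203°) = -0.9205 - 0.3907i


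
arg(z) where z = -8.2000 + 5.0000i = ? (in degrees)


Re = -8.2, Im = 5
arg = atan2(5, -8.2) = 148.6270 degrees

arg(z) = 148.6270 degrees


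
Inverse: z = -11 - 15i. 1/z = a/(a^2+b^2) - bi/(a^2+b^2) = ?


|z|^2 = 121+225 = 346
1/z = (-11 + 15i)/346

1/z = -0.0318 + 0.0434i


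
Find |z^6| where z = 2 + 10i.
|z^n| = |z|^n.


|z| = sqrt(4+100) = sqrt(104) = 10.1980
|z^6| = |z|^6 = (sqrt(104))^6 = 104^3 = 1124864

|z^6| = 1124864


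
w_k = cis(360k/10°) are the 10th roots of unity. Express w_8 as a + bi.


Angle = 360*8/10 = 288°
a = cos(288°) = 0.3090
b = sin(288°) = -0.9511

0.3090 - 0.9511i


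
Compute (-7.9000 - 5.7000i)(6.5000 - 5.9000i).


Real = -7.9*6.5 - (-5.7)*(-5.9) = -51.35 - 33.63 = -84.98
Imag = -7.9*(-5.9) + 6.5*(-5.7) = 46.61 - (37.05) = 9.56

-84.9800 + 9.5600i


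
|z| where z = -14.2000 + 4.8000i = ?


|z| = sqrt((-14.2)^2 + 4.8^2) = sqrt(201.64 + 23.04) = sqrt(224.68) = 14.9893

|z| = 14.9893


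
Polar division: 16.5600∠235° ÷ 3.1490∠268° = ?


r = 16.5600 / 3.1490 = 5.2588
theta = 235° - 268° = -33° = 327° (mod 360)

5.2588 cis(327°)


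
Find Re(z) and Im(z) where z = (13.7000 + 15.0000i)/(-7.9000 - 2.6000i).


Multiply by conjugate: (13.7000 + 15.0000i)(-7.9000 + 2.6000i) / ((-7.9)^2 + (-2.6)^2)
Numerator real = 13.7*(-7.9) + 15*(-2.6) = -147.23
Numerator imag = 15*(-7.9) - 13.7*(-2.6) = -82.88
Denominator = 69.17
Re(z) = -147.23/69.17 = -2.1285
Im(z) = -82.88/69.17 = -1.1982

Re(z) = -2.1285, Im(z) = -1.1982


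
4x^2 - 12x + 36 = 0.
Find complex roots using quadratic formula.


disc = (-12)^2 - 4*4*36 = 144 - 576 = -432
sqrt(|disc|) = sqrt(432) = 20.7846
Real part = 12/(2*4) = 1.5000
Imag part = 20.7846/(2*4) = 2.5981

1.5000 ± 2.5981i


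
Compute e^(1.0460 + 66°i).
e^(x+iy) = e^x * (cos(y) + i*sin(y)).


e^1.0460 = 2.84624
cos(66°) = 0.40674
sin(66°) = 0.91355
Real = 2.84624*0.40674 = 1.1577
Imag = 2.84624*0.91355 = 2.6002

1.1577 + 2.6002i


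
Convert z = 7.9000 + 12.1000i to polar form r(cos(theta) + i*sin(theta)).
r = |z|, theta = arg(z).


r = sqrt(62.41+146.41) = sqrt(208.82) = 14.4506
theta = atan2(12.1, 7.9) = 56.8598 degrees

r = 14.4506, theta = 56.8598 degrees


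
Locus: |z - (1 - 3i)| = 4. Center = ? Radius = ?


|z - z0| = r is a circle with center z0 and radius r.
Center = (1, -3), radius = 4

Circle with center (1, -3) and radius 4


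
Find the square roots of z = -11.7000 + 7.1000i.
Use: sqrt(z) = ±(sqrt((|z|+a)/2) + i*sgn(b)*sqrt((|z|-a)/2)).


|z| = sqrt(136.89+50.41) = 13.6858
sqrt((|z|+a)/2) = sqrt((13.6858+(-11.7))/2) = sqrt(0.9929) = 0.9964
sqrt((|z|-a)/2) = sqrt((13.6858-(-11.7))/2) = sqrt(12.6929) = 3.5627

±(0.9964 + 3.5627i) i.e. 0.9964 + 3.5627i and -0.9964 - 3.5627i


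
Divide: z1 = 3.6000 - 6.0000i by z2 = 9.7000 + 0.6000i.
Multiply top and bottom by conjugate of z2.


Conjugate of z2 = 9.7000 - 0.6000i
Numerator: (3.6000 - 6.0000i)(9.7000 - 0.6000i) = 31.3200 - 60.3600i
Denominator: 9.7^2 + 0.6^2 = 94.45
Result = (31.3200 - 60.3600i)/94.45

0.3316 - 0.6391i


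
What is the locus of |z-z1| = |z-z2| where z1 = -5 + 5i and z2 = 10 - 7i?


Equal distances means the locus is the perpendicular bisector of z1 and z2.
Midpoint = ((-5+10)/2, (5+(-7))/2) = (2.5000, -1.0000)

Perpendicular bisector through (2.5000, -1.0000)


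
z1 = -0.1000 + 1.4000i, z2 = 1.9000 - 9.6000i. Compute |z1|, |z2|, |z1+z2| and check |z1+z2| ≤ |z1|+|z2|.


|z1| = sqrt((-0.1)^2 + 1.4^2) = sqrt(1.97) = 1.4036
|z2| = sqrt(1.9^2 + (-9.6)^2) = sqrt(95.77) = 9.7862
z1+z2 = 1.8000 - 8.2000i
|z1+z2| = sqrt(70.48) = 8.3952
|z1|+|z2| = 1.4036 + 9.7862 = 11.1898

|z1+z2| = 8.3952 ≤ |z1|+|z2| = 11.1898 (verified)


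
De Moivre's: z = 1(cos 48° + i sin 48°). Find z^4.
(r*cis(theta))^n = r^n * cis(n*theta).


r^4 = 1^4 = 1
n*theta = 4*48° = 192° = 192° (mod 360)
a = 1*cos(192°) = -0.9781
b = 1*sin(192°) = -0.2079

1 cis(192°) = -0.9781 - 0.2079i


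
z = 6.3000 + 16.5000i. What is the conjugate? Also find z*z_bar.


z_bar = 6.3000 - 16.5000i
z*z_bar = 6.3^2 + 16.5^2 = 39.69 + 272.25 = 311.94

z_bar = 6.3000 - 16.5000i, z*z_bar = 311.94


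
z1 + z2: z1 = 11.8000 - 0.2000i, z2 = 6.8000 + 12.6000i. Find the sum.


Real: 11.8 + 6.8 = 18.6
Imag: -0.2 + 12.6 = 12.4

18.6000 + 12.4000i


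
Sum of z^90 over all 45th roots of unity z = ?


The roots are w_k = w^k with w = e^(2*pi*i/45), and (w^k)^90 = (w^90)^k.
So S = 1 + u + u^2 + ... + u^(44) with u = w^90.
90 = 2*45 + 0, so 90 is a multiple of 45 and u = (w^45)^2 = 1.
Every one of the 45 terms equals 1: S = 45

S = 45


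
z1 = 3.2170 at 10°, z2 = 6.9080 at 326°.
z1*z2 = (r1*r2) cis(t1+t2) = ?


r = 3.2170 * 6.9080 = 22.2230
theta = 10° + 326° = 336° = 336° (mod 360)

22.2230 cis(336°)


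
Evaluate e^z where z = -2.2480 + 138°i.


e^-2.2480 = 0.1056
cos(138°) = -0.7431
sin(138°) = 0.6691
Real = 0.1056*(-0.7431) = -0.0785
Imag = 0.1056*0.6691 = 0.0707

-0.0785 + 0.0707i


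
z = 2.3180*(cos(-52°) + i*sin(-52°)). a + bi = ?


a = 2.3180*cos(-52°) = 2.3180*0.61566 = 1.4271
b = 2.3180*sin(-52°) = 2.3180*(-0.788) = -1.8266

1.4271 - 1.8266i


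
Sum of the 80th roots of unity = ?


The sum of all 80th roots of unity is 0.
Geometric series: (1 - w^80)/(1 - w) = (1-1)/(1-w) = 0 since w^80 = 1, w ≠ 1.
Alternatively: coefficient of z^79 in z^80 - 1 is 0.

0


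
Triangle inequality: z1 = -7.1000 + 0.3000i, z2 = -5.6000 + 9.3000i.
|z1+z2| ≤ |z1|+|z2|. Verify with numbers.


|z1| = sqrt((-7.1)^2 + 0.3^2) = sqrt(50.5) = 7.1063
|z2| = sqrt((-5.6)^2 + 9.3^2) = sqrt(117.85) = 10.8559
z1+z2 = -12.7000 + 9.6000i
|z1+z2| = sqrt(253.45) = 15.9201
|z1|+|z2| = 7.1063 + 10.8559 = 17.9622

|z1+z2| = 15.9201 ≤ |z1|+|z2| = 17.9622 (verified)


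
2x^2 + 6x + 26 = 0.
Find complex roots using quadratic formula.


disc = 6^2 - 4*2*26 = 36 - 208 = -172
sqrt(|disc|) = sqrt(172) = 13.1149
Real part = -6/(2*2) = -1.5000
Imag part = 13.1149/(2*2) = 3.2787

-1.5000 ± 3.2787i


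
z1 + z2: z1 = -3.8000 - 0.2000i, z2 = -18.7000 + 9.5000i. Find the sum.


Real: -3.8 - 18.7 = -22.5
Imag: -0.2 + 9.5 = 9.3

-22.5000 + 9.3000i


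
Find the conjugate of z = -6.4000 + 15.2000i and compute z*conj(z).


z_bar = -6.4000 - 15.2000i
z*z_bar = (-6.4)^2 + 15.2^2 = 40.96 + 231.04 = 272

z_bar = -6.4000 - 15.2000i, z*z_bar = 272


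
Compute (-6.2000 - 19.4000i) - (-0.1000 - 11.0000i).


Real: -6.2 + 0.1 = -6.1
Imag: -19.4 + 11 = -8.4

-6.1000 - 8.4000i


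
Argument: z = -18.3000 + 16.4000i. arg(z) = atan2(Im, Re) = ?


Re = -18.3, Im = 16.4
arg = atan2(16.4, -18.3) = 138.1341 degrees

arg(z) = 138.1341 degrees


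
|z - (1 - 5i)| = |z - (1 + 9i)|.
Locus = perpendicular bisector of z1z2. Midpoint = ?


Equal distances means the locus is the perpendicular bisector of z1 and z2.
Midpoint = ((1+1)/2, (-5+9)/2) = (1.0000, 2.0000)

Perpendicular bisector through (1.0000, 2.0000)


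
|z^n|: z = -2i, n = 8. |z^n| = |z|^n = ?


|z| = sqrt(0+4) = sqrt(4) = 2
|z^8| = |z|^8 = 2^8 = 256

|z^8| = 256


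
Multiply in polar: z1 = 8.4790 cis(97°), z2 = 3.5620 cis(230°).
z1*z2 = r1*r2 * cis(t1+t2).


r = 8.4790 * 3.5620 = 30.2022
theta = 97° + 230° = 327° = 327° (mod 360)

30.2022 cis(327°)


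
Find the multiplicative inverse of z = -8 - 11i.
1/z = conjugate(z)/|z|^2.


|z|^2 = 64+121 = 185
1/z = (-8 + 11i)/185

1/z = -0.0432 + 0.0595i


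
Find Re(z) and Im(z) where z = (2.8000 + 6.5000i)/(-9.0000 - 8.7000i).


Multiply by conjugate: (2.8000 + 6.5000i)(-9.0000 + 8.7000i) / ((-9)^2 + (-8.7)^2)
Numerator real = 2.8*(-9) + 6.5*(-8.7) = -81.75
Numerator imag = 6.5*(-9) - 2.8*(-8.7) = -34.14
Denominator = 156.69
Re(z) = -81.75/156.69 = -0.5217
Im(z) = -34.14/156.69 = -0.2179

Re(z) = -0.5217, Im(z) = -0.2179


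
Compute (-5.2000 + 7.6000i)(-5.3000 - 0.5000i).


Real = -5.2*(-5.3) - 7.6*(-0.5) = 27.56 - (-3.8) = 31.36
Imag = -5.2*(-0.5) - (5.3)*7.6 = 2.6 - (40.28) = -37.68

31.3600 - 37.6800i


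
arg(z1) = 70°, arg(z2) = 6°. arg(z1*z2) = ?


arg(z1*z2) = 70° + 6° = 76°
Normalized to (-180°, 180°]: 76°

76°


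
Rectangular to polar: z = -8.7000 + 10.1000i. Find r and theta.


r = sqrt(75.69+102.01) = sqrt(177.7) = 13.3304
theta = atan2(10.1, -8.7) = 130.7412 degrees

r = 13.3304, theta = 130.7412 degrees


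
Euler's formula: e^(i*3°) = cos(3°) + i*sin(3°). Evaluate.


cos(3°) = 0.9986
sin(3°) = 0.0523

e^(i*3°) = 0.9986 + 0.0523i


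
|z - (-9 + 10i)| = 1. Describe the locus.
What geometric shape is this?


|z - z0| = r is a circle with center z0 and radius r.
Center = (-9, 10), radius = 1

Circle with center (-9, 10) and radius 1


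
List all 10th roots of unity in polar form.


The 10th roots of unity are cis(360k/10°) for k=0..9
Angle step = 360/10 = 36°
Primitive root: cis(36°)
Primitive root = 0.8090 + 0.5878i

10 roots at angles: 0°, 36°, 72°, 108°, 144°, 180°, 216°, 252°, 288°, 324°


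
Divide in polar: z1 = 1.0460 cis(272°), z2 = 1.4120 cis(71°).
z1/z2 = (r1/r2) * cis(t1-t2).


r = 1.0460 / 1.4120 = 0.7408
theta = 272° - 71° = 201° = 201° (mod 360)

0.7408 cis(201°)


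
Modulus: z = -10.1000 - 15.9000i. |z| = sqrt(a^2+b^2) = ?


|z| = sqrt((-10.1)^2 + (-15.9)^2) = sqrt(102.01 + 252.81) = sqrt(354.82) = 18.8367

|z| = 18.8367


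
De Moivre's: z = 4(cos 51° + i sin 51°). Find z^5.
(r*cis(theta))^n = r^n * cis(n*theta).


r^5 = 4^5 = 1024
n*theta = 5*51° = 255° = 255° (mod 360)
a = 1024*cos(255°) = -265.0307
b = 1024*sin(255°) = -989.1080

1024 cis(255°) = -265.0307 - 989.1080i


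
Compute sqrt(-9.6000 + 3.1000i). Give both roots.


|z| = sqrt(92.16+9.61) = 10.0881
sqrt((|z|+a)/2) = sqrt((10.0881+(-9.6))/2) = sqrt(0.2441) = 0.4940
sqrt((|z|-a)/2) = sqrt((10.0881-(-9.6))/2) = sqrt(9.8441) = 3.1375

±(0.4940 + 3.1375i) i.e. 0.4940 + 3.1375i and -0.4940 - 3.1375i


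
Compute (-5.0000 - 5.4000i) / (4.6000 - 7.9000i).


Conjugate of z2 = 4.6000 + 7.9000i
Numerator: (-5.0000 - 5.4000i)(4.6000 + 7.9000i) = 19.6600 - 64.3400i
Denominator: 4.6^2 + (-7.9)^2 = 83.57
Result = (19.6600 - 64.3400i)/83.57

0.2353 - 0.7699i


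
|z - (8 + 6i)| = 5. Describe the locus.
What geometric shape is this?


|z - z0| = r is a circle with center z0 and radius r.
Center = (8, 6), radius = 5

Circle with center (8, 6) and radius 5


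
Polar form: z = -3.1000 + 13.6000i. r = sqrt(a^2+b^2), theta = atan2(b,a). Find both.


r = sqrt(9.61+184.96) = sqrt(194.57) = 13.9488
theta = atan2(13.6, -3.1) = 102.8407 degrees

r = 13.9488, theta = 102.8407 degrees


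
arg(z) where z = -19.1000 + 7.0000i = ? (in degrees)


Re = -19.1, Im = 7
arg = atan2(7, -19.1) = 159.8725 degrees

arg(z) = 159.8725 degrees


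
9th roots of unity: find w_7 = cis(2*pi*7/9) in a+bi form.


Angle = 360*7/9 = 280°
a = cos(280°) = 0.1736
b = sin(280°) = -0.9848

0.1736 - 0.9848i


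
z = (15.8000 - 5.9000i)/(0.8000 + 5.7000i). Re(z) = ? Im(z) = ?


Multiply by conjugate: (15.8000 - 5.9000i)(0.8000 - 5.7000i) / (0.8^2 + 5.7^2)
Numerator real = 15.8*0.8 - (5.9)*5.7 = -20.99
Numerator imag = -5.9*0.8 - 15.8*5.7 = -94.78
Denominator = 33.13
Re(z) = -20.99/33.13 = -0.6336
Im(z) = -94.78/33.13 = -2.8609

Re(z) = -0.6336, Im(z) = -2.8609


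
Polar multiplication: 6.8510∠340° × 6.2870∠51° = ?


r = 6.8510 * 6.2870 = 43.0722
theta = 340° + 51° = 391° = 31° (mod 360)

43.0722 cis(31°)


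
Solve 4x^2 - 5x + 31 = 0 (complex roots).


disc = (-5)^2 - 4*4*31 = 25 - 496 = -471
sqrt(|disc|) = sqrt(471) = 21.7025
Real part = 5/(2*4) = 0.6250
Imag part = 21.7025/(2*4) = 2.7128

0.6250 ± 2.7128i


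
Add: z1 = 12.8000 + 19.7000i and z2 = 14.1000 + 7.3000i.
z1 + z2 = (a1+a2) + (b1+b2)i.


Real: 12.8 + 14.1 = 26.9
Imag: 19.7 + 7.3 = 27

26.9000 + 27.0000i


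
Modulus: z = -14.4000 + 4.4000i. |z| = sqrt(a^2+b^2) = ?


|z| = sqrt((-14.4)^2 + 4.4^2) = sqrt(207.36 + 19.36) = sqrt(226.72) = 15.0572

|z| = 15.0572


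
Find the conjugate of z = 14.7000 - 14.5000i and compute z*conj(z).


z_bar = 14.7000 + 14.5000i
z*z_bar = 14.7^2 + (-14.5)^2 = 216.09 + 210.25 = 426.34

z_bar = 14.7000 + 14.5000i, z*z_bar = 426.34


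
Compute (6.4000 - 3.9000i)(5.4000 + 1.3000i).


Real = 6.4*5.4 - (-3.9)*1.3 = 34.56 - (-5.07) = 39.63
Imag = 6.4*1.3 + 5.4*(-3.9) = 8.32 - (21.06) = -12.74

39.6300 - 12.7400i


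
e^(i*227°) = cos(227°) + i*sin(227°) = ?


cos(227°) = -0.6820
sin(227°) = -0.7314

e^(i*227°) = -0.6820 - 0.7314i


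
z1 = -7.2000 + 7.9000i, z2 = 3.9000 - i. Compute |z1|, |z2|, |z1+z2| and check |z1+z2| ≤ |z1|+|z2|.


|z1| = sqrt((-7.2)^2 + 7.9^2) = sqrt(114.25) = 10.6888
|z2| = sqrt(3.9^2 + (-1)^2) = sqrt(16.21) = 4.0262
z1+z2 = -3.3000 + 6.9000i
|z1+z2| = sqrt(58.5) = 7.6485
|z1|+|z2| = 10.6888 + 4.0262 = 14.7150

|z1+z2| = 7.6485 ≤ |z1|+|z2| = 14.7150 (verified)


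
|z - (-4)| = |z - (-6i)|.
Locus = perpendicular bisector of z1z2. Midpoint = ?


Equal distances means the locus is the perpendicular bisector of z1 and z2.
Midpoint = ((-4+0)/2, (0+(-6))/2) = (-2.0000, -3.0000)

Perpendicular bisector through (-2.0000, -3.0000)


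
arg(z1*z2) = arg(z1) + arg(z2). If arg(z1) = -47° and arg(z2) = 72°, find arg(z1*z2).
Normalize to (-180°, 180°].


arg(z1*z2) = -47° + 72° = 25°
Normalized to (-180°, 180°]: 25°

25°


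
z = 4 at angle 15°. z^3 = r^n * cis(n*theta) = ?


r^3 = 4^3 = 64
n*theta = 3*15° = 45° = 45° (mod 360)
a = 64*cos(45°) = 45.2548
b = 64*sin(45°) = 45.2548

64 cis(45°) = 45.2548 + 45.2548i


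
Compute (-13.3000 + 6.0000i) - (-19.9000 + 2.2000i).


Real: -13.3 + 19.9 = 6.6
Imag: 6 - 2.2 = 3.8

6.6000 + 3.8000i


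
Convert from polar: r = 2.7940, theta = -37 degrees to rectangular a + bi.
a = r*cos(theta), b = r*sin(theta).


a = 2.7940*cos(-37°) = 2.7940*0.79864 = 2.2314
b = 2.7940*sin(-37°) = 2.7940*(-0.60182) = -1.6815

2.2314 - 1.6815i


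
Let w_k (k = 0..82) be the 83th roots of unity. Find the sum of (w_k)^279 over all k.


The roots are w_k = w^k with w = e^(2*pi*i/83), and (w^k)^279 = (w^279)^k.
So S = 1 + u + u^2 + ... + u^(82) with u = w^279.
279 = 3*83 + 30, so 279 is not a multiple of 83: u = (w^83)^3 * w^30 = w^30 ≠ 1 (w is a primitive 83th root), while u^83 = (w^83)^279 = 1.
Geometric series: S = (1 - u^83)/(1 - u) = (1 - 1)/(1 - u) = 0

S = 0


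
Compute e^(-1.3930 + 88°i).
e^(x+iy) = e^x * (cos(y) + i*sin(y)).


e^-1.3930 = 0.2483
cos(88°) = 0.0349
sin(88°) = 0.9994
Real = 0.2483*0.0349 = 0.0087
Imag = 0.2483*0.9994 = 0.2482

0.0087 + 0.2482i


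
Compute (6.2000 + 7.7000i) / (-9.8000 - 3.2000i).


Conjugate of z2 = -9.8000 + 3.2000i
Numerator: (6.2000 + 7.7000i)(-9.8000 + 3.2000i) = -85.4000 - 55.6200i
Denominator: (-9.8)^2 + (-3.2)^2 = 106.28
Result = (-85.4000 - 55.6200i)/106.28

-0.8035 - 0.5233i


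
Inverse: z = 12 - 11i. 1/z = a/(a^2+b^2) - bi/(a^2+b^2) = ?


|z|^2 = 144+121 = 265
1/z = (12 + 11i)/265

1/z = 0.0453 + 0.0415i


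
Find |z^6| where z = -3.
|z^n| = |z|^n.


|z| = sqrt(9+0) = sqrt(9) = 3
|z^6| = |z|^6 = 3^6 = 729

|z^6| = 729


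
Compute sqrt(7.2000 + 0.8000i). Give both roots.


|z| = sqrt(51.84+0.64) = 7.2443
sqrt((|z|+a)/2) = sqrt((7.2443+7.2)/2) = sqrt(7.2222) = 2.6874
sqrt((|z|-a)/2) = sqrt((7.2443-7.2)/2) = sqrt(0.0222) = 0.1488

±(2.6874 + 0.1488i) i.e. 2.6874 + 0.1488i and -2.6874 - 0.1488i


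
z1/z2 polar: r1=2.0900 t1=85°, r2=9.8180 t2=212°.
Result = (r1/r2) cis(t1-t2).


r = 2.0900 / 9.8180 = 0.2129
theta = 85° - 212° = -127° = 233° (mod 360)

0.2129 cis(233°)


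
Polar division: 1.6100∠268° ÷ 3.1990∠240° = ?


r = 1.6100 / 3.1990 = 0.5033
theta = 268° - 240° = 28° = 28° (mod 360)

0.5033 cis(28°)


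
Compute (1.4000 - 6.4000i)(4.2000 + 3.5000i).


Real = 1.4*4.2 - (-6.4)*3.5 = 5.88 - (-22.4) = 28.28
Imag = 1.4*3.5 + 4.2*(-6.4) = 4.9 - (26.88) = -21.98

28.2800 - 21.9800i


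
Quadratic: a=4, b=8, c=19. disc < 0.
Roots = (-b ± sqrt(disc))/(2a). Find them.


disc = 8^2 - 4*4*19 = 64 - 304 = -240
sqrt(|disc|) = sqrt(240) = 15.4919
Real part = -8/(2*4) = -1.0000
Imag part = 15.4919/(2*4) = 1.9365

-1.0000 ± 1.9365i


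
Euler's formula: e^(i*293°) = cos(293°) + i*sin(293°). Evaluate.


cos(293°) = 0.3907
sin(293°) = -0.9205

e^(i*293°) = 0.3907 - 0.9205i


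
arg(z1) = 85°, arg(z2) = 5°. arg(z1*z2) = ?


arg(z1*z2) = 85° + 5° = 90°
Normalized to (-180°, 180°]: 90°

90°


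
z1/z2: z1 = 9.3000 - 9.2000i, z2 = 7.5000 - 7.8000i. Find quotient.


Conjugate of z2 = 7.5000 + 7.8000i
Numerator: (9.3000 - 9.2000i)(7.5000 + 7.8000i) = 141.5100 + 3.5400i
Denominator: 7.5^2 + (-7.8)^2 = 117.09
Result = (141.5100 + 3.5400i)/117.09

1.2086 + 0.0302i


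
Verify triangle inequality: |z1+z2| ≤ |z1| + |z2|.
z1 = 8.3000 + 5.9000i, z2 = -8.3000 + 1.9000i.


|z1| = sqrt(8.3^2 + 5.9^2) = sqrt(103.7) = 10.1833
|z2| = sqrt((-8.3)^2 + 1.9^2) = sqrt(72.5) = 8.5147
z1+z2 = 7.8000i
|z1+z2| = sqrt(60.84) = 7.8000
|z1|+|z2| = 10.1833 + 8.5147 = 18.6980

|z1+z2| = 7.8000 ≤ |z1|+|z2| = 18.6980 (verified)


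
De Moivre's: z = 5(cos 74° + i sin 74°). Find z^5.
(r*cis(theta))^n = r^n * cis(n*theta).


r^5 = 5^5 = 3125
n*theta = 5*74° = 370° = 10° (mod 360)
a = 3125*cos(10°) = 3077.5242
b = 3125*sin(10°) = 542.6506

3125 cis(10°) = 3077.5242 + 542.6506i


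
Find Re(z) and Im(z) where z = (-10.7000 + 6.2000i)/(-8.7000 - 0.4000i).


Multiply by conjugate: (-10.7000 + 6.2000i)(-8.7000 + 0.4000i) / ((-8.7)^2 + (-0.4)^2)
Numerator real = -10.7*(-8.7) + 6.2*(-0.4) = 90.61
Numerator imag = 6.2*(-8.7) - (-10.7)*(-0.4) = -58.22
Denominator = 75.85
Re(z) = 90.61/75.85 = 1.1946
Im(z) = -58.22/75.85 = -0.7676

Re(z) = 1.1946, Im(z) = -0.7676


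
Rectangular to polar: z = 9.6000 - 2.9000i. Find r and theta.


r = sqrt(92.16+8.41) = sqrt(100.57) = 10.0285
theta = atan2(-2.9, 9.6) = -16.8087 degrees

r = 10.0285, theta = -16.8087 degrees


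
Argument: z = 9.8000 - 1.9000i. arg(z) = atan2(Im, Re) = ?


Re = 9.8, Im = -1.9
arg = atan2(-1.9, 9.8) = -10.9722 degrees

arg(z) = -10.9722 degrees


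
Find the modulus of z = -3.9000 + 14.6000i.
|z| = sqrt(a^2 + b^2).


|z| = sqrt((-3.9)^2 + 14.6^2) = sqrt(15.21 + 213.16) = sqrt(228.37) = 15.1119

|z| = 15.1119


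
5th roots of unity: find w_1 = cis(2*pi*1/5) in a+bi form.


Angle = 360*1/5 = 72°
a = cos(72°) = 0.3090
b = sin(72°) = 0.9511

0.3090 + 0.9511i


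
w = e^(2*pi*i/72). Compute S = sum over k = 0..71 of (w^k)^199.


The roots are w_k = w^k with w = e^(2*pi*i/72), and (w^k)^199 = (w^199)^k.
So S = 1 + u + u^2 + ... + u^(71) with u = w^199.
199 = 2*72 + 55, so 199 is not a multiple of 72: u = (w^72)^2 * w^55 = w^55 ≠ 1 (w is a primitive 72th root), while u^72 = (w^72)^199 = 1.
Geometric series: S = (1 - u^72)/(1 - u) = (1 - 1)/(1 - u) = 0

S = 0


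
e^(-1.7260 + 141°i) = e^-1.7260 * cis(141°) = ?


e^-1.7260 = 0.1780
cos(141°) = -0.7771
sin(141°) = 0.6293
Real = 0.1780*(-0.7771) = -0.1383
Imag = 0.1780*0.6293 = 0.1120

-0.1383 + 0.1120i


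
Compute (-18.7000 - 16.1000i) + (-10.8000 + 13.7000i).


Real: -18.7 - 10.8 = -29.5
Imag: -16.1 + 13.7 = -2.4

-29.5000 - 2.4000i


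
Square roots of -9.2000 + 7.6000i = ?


|z| = sqrt(84.64+57.76) = 11.9331
sqrt((|z|+a)/2) = sqrt((11.9331+(-9.2))/2) = sqrt(1.3666) = 1.1690
sqrt((|z|-a)/2) = sqrt((11.9331-(-9.2))/2) = sqrt(10.5666) = 3.2506

±(1.1690 + 3.2506i) i.e. 1.1690 + 3.2506i and -1.1690 - 3.2506i
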